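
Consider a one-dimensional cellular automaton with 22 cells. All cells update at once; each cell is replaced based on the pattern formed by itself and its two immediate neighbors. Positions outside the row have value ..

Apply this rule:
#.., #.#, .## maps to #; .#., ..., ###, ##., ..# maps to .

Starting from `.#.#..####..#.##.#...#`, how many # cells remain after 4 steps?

8

..#.#.#...#..##.#.#...
...#.#.#...#.#.#.#.#..
....#.#.#...#.#.#.#.#.
.....#.#.#...#.#.#.#.#
count of #: 8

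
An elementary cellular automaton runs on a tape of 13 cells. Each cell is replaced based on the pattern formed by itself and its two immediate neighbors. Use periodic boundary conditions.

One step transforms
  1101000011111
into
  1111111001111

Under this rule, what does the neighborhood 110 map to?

At position 1 the neighborhood is 110; the next row has 1 there.

1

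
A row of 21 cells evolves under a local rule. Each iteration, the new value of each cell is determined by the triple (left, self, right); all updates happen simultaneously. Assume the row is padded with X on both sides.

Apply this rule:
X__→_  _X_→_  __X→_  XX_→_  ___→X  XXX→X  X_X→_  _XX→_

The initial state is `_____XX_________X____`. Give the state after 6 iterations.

iteration 1: _XXX____XXXXXXX___XX_
iteration 2: __X__XX__XXXXX__X____
iteration 3: __________XXX_____XX_
iteration 4: _XXXXXXXX__X__XXX____
iteration 5: __XXXXXX_______X__XX_
iteration 6: ___XXXX__XXXXX_______

___XXXX__XXXXX_______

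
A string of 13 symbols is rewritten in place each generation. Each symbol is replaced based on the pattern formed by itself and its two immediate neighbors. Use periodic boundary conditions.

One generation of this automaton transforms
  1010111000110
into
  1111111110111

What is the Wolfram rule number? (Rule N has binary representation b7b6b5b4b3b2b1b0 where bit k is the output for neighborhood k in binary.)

position 5: 111 → 1  (bit 7 = 1)
position 6: 110 → 1  (bit 6 = 1)
position 1: 101 → 1  (bit 5 = 1)
position 7: 100 → 1  (bit 4 = 1)
position 4: 011 → 1  (bit 3 = 1)
position 0: 010 → 1  (bit 2 = 1)
position 9: 001 → 0  (bit 1 = 0)
position 8: 000 → 1  (bit 0 = 1)
bits b7..b0 = 11111101 = 253

253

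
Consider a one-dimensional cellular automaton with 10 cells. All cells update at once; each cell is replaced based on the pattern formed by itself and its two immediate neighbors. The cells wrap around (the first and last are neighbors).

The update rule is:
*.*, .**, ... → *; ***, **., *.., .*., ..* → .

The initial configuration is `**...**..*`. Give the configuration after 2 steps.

.*..*..*..

...*.*...*
.*..*..*..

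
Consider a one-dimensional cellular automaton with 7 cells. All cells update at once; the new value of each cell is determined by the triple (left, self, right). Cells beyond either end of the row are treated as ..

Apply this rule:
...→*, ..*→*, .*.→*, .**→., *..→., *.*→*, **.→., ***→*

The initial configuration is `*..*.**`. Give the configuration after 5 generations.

...**.*

*.***..
**.*..*
..**.**
**..*..
...**.*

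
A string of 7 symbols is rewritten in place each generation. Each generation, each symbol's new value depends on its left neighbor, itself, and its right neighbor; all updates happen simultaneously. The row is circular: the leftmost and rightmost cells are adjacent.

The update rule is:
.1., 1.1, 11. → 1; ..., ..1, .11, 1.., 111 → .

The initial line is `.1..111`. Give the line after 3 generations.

11....1
.1.....
.1.....

.1.....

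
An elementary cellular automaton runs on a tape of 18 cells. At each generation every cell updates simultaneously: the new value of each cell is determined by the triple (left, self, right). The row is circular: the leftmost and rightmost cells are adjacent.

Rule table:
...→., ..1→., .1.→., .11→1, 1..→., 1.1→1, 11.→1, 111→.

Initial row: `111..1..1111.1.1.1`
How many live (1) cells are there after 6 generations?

2

..1.....1..11.1.11
...........111.111
...........1.111.1
............11.11.
............11111.
............1...1.
count of 1: 2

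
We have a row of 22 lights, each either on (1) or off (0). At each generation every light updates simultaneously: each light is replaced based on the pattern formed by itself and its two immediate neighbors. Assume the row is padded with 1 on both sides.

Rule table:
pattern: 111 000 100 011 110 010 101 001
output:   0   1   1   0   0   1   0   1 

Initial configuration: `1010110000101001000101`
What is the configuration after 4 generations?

generation 1: 0010001111101111111100
generation 2: 1111110000000000000011
generation 3: 0000001111111111111100
generation 4: 1111110000000000000011

1111110000000000000011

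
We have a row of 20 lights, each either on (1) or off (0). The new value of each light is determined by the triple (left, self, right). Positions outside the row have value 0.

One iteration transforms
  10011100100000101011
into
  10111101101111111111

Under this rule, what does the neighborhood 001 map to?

1

At position 2 the neighborhood is 001; the next row has 1 there.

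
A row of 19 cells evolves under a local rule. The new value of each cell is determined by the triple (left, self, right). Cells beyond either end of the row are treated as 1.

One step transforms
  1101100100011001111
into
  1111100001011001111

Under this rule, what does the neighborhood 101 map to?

At position 2 the neighborhood is 101; the next row has 1 there.

1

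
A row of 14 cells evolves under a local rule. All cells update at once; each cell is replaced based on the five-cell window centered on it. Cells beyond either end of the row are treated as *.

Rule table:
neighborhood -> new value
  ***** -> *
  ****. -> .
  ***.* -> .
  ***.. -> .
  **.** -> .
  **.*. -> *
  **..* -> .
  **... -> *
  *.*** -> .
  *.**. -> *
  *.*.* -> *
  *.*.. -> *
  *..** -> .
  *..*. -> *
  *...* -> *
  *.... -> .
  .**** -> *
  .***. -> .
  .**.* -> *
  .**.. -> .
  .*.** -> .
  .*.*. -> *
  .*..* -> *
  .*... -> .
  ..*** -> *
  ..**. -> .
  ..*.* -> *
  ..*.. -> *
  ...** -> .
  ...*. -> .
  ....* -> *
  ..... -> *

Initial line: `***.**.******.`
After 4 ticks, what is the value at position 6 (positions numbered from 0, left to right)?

*

*...**..***...
.**.....*..**.
.*.*.**.**..*.
****.**.*..**.
position 6 holds *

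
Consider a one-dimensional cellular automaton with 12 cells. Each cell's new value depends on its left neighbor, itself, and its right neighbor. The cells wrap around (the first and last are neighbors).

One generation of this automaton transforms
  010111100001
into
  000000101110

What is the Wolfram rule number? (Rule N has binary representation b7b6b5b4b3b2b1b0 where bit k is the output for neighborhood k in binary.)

position 4: 111 → 0  (bit 7 = 0)
position 6: 110 → 1  (bit 6 = 1)
position 0: 101 → 0  (bit 5 = 0)
position 7: 100 → 0  (bit 4 = 0)
position 3: 011 → 0  (bit 3 = 0)
position 1: 010 → 0  (bit 2 = 0)
position 10: 001 → 1  (bit 1 = 1)
position 8: 000 → 1  (bit 0 = 1)
bits b7..b0 = 01000011 = 67

67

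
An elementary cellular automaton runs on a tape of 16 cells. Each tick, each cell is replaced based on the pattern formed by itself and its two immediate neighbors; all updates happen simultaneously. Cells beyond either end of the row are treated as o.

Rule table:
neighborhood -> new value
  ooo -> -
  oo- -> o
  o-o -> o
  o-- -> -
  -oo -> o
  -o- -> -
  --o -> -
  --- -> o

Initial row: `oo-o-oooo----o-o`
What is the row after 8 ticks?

tick 1: -oo-oo--o-oo--oo
tick 2: oooooo---ooo--o-
tick 3: -----o-o-o-o---o
tick 4: -ooo--o-o-o--o-o
tick 5: oo-o---o-o----oo
tick 6: -oo--o--o--oo-o-
tick 7: ooo--------ooo-o
tick 8: --o-oooooo-o-ooo

--o-oooooo-o-ooo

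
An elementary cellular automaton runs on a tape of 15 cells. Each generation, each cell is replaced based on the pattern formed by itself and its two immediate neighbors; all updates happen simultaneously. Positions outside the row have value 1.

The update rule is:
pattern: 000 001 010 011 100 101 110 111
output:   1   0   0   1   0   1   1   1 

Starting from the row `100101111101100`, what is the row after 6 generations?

generation 1: 100011111111100
generation 2: 101011111111100
generation 3: 110111111111100
generation 4: 111111111111100
generation 5: 111111111111100  (fixed point — unchanged through generation 6)

111111111111100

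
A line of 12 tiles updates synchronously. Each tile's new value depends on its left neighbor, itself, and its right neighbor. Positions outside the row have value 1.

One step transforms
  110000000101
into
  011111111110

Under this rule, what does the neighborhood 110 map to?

At position 1 the neighborhood is 110; the next row has 1 there.

1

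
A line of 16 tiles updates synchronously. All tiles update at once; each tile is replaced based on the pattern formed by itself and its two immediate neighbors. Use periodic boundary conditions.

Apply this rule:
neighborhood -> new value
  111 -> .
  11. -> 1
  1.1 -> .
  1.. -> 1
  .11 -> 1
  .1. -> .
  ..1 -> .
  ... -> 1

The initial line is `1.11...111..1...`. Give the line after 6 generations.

1..11.1.....11..

..1111.1.11..11.
1.1..1...111.111
1..1..11.1.1.1..
.1..1.11......1.
..1...1111111..1
1..11.1.....11..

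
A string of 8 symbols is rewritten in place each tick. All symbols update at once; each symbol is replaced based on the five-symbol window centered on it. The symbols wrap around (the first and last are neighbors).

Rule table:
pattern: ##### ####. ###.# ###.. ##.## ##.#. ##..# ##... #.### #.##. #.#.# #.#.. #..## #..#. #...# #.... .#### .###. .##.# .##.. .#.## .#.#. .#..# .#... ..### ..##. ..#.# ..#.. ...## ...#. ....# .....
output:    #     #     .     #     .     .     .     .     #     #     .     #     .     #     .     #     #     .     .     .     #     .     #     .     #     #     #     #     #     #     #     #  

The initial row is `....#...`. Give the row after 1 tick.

#####.##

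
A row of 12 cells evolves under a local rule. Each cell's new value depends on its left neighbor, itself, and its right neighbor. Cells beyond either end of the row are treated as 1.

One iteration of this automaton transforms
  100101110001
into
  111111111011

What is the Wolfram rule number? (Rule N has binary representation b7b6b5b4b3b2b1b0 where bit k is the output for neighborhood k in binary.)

254

position 6: 111 → 1  (bit 7 = 1)
position 0: 110 → 1  (bit 6 = 1)
position 4: 101 → 1  (bit 5 = 1)
position 1: 100 → 1  (bit 4 = 1)
position 5: 011 → 1  (bit 3 = 1)
position 3: 010 → 1  (bit 2 = 1)
position 2: 001 → 1  (bit 1 = 1)
position 9: 000 → 0  (bit 0 = 0)
bits b7..b0 = 11111110 = 254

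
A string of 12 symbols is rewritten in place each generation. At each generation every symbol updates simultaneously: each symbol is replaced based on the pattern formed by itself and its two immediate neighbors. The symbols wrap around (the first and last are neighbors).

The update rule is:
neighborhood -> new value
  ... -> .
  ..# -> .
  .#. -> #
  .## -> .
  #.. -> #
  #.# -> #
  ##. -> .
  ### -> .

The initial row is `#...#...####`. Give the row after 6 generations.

.#..##......
.##...#.....
...#..##....
...##...#...
.....#..##..
.....##...#.

.....##...#.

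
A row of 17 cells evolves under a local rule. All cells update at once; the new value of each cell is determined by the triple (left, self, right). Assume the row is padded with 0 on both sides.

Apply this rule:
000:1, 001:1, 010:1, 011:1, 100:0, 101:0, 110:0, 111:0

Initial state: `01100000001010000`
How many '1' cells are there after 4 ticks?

6

tick 1: 11001111111010111
tick 2: 10011000000010100
tick 3: 10110011111110101
tick 4: 10100110000000101
count of 1: 6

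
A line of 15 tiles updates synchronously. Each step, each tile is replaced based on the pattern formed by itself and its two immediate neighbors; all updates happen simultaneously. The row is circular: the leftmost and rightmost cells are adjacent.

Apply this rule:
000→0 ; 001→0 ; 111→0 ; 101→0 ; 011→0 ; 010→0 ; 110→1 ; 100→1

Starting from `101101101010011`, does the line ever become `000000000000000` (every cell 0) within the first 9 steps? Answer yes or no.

100100100001000
010010010000100
001001001000010
000100100100001
100010010010000
010001001001000
001000100100100
000100010010010
000010001001001
step 9 is 000010001001001, still not uniform 0

no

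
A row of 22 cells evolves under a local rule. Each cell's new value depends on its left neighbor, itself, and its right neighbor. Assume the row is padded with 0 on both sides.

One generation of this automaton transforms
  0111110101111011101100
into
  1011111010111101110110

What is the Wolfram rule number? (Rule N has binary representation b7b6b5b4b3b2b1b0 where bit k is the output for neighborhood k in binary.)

242

position 2: 111 → 1  (bit 7 = 1)
position 5: 110 → 1  (bit 6 = 1)
position 6: 101 → 1  (bit 5 = 1)
position 20: 100 → 1  (bit 4 = 1)
position 1: 011 → 0  (bit 3 = 0)
position 7: 010 → 0  (bit 2 = 0)
position 0: 001 → 1  (bit 1 = 1)
position 21: 000 → 0  (bit 0 = 0)
bits b7..b0 = 11110010 = 242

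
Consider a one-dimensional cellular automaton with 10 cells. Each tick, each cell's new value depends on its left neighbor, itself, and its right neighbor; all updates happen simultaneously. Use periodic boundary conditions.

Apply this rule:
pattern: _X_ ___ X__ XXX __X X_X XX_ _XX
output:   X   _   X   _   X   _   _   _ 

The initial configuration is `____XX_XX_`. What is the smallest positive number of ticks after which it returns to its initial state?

___X_____X
X_XXX___XX
_____X_X__
____XX_XX_

4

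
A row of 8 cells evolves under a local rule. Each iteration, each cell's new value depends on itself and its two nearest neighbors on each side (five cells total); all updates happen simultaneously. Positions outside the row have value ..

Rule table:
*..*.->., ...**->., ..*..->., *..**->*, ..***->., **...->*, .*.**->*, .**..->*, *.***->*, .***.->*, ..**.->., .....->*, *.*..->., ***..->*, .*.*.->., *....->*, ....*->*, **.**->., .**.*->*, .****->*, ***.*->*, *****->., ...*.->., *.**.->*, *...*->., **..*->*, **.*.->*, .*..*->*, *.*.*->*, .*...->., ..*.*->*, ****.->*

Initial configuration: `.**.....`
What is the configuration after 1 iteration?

..******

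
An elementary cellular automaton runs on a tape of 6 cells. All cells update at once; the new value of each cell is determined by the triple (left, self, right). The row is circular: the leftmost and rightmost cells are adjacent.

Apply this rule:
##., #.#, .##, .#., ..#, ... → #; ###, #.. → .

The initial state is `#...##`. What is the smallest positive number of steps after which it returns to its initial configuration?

9

#.###.
###.##
..###.
###.#.
#.####
###...
#.#.##
#####.
#...##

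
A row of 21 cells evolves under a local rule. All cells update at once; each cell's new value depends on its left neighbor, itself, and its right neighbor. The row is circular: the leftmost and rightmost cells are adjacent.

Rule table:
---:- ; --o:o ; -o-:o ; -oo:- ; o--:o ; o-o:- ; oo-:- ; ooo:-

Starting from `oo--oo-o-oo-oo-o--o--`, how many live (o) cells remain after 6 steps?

--oo---o-------oooooo
oo--o-ooo-----o------
--ooo----o---ooo----o
oo---o--ooo-o---o--oo
--o-oooo----oo-oooo--
-oo-----o--o-------o-
count of o: 5

5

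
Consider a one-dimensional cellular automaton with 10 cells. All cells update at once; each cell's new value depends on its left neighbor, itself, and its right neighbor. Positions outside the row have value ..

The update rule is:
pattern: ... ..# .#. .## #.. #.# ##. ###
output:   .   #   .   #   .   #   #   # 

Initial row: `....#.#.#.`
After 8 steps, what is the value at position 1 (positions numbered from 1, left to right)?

...#.#.#..
..#.#.#...
.#.#.#....
#.#.#.....
.#.#......
#.#.......
.#........
#.........
position 1 holds #

#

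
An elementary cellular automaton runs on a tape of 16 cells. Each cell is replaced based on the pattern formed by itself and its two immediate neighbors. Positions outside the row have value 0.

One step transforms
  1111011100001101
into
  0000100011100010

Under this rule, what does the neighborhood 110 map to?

0

At position 3 the neighborhood is 110; the next row has 0 there.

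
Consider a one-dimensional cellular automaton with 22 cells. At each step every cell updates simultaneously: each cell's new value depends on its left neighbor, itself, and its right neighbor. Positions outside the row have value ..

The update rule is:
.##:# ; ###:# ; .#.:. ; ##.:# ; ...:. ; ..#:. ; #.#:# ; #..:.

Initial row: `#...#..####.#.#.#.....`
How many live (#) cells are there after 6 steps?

7

step 1: .......#####.#.#......
step 2: .......######.#.......
step 3: .......#######........
step 4: .......#######........  (fixed point — unchanged through step 6)
count of #: 7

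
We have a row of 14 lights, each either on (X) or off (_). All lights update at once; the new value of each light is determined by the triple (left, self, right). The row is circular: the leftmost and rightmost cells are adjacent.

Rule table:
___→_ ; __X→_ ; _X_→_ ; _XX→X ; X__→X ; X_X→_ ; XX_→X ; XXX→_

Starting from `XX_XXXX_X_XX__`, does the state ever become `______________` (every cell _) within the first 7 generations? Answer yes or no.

no

XX_X__X___XXX_
XX__X__X__X_X_
XXX__X__X_____
X_XX__X__X____
__XXX__X__X___
__X_XX__X__X__
____XXX__X__X_
generation 7 is ____XXX__X__X_, still not uniform _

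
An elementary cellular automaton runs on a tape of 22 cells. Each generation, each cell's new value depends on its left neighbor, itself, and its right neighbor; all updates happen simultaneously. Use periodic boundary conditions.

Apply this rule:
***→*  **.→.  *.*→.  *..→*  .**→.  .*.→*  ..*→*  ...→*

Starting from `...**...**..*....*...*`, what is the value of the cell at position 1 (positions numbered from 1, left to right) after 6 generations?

*

***..***..************
**.**.*.**.***********
*.....*.....**********
.***********.*********
..*********...*******.
**.*******.***.*****.*
position 1 holds *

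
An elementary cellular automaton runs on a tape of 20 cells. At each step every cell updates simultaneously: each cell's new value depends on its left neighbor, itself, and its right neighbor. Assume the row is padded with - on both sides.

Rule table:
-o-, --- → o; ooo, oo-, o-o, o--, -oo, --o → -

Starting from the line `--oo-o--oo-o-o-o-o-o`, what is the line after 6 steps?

o----o-----o-o-o-o-o
o-oo-o-ooo-o-o-o-o-o
o----o-----o-o-o-o-o  (repeats step 1; period 2)
step 6: o-oo-o-ooo-o-o-o-o-o

o-oo-o-ooo-o-o-o-o-o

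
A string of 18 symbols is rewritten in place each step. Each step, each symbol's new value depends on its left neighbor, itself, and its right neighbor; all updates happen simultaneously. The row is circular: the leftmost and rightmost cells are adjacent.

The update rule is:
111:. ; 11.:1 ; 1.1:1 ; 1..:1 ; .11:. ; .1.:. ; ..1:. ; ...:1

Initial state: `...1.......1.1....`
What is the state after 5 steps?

11..111111..1.1111
.11......11..1....
..111111..11..1111
1......11..11....1
111111..11..1111..

111111..11..1111..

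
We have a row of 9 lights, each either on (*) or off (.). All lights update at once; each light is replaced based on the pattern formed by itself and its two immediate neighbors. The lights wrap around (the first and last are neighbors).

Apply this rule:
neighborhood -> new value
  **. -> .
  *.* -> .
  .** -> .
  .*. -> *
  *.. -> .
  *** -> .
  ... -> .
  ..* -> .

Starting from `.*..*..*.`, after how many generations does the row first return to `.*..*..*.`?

.*..*..*.

1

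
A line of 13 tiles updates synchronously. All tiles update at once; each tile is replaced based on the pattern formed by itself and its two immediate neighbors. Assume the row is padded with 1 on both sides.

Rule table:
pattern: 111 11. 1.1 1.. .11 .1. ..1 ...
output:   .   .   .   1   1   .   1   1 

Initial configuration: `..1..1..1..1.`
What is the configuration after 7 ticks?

11111..1.11..

tick 1: 11.11.11.11..
tick 2: ...1..1..1.11
tick 3: 111.11.11..1.
tick 4: ....1..1.11..
tick 5: 1111.11..1.11
tick 6: .....1.11..1.
tick 7: 11111..1.11..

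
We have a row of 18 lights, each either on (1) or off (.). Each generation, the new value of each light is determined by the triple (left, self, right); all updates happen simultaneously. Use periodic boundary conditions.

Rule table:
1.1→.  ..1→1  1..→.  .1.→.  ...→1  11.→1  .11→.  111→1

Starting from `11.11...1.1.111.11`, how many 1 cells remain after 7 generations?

11..1.11.....11..1
11.1...1.1111.1.1.
.1...11...111.....
1..11.1.11.11.1111
1.1.1....1..1..111
1.....111..1..1.11
1.1111.11.1..1...1
count of 1: 10

10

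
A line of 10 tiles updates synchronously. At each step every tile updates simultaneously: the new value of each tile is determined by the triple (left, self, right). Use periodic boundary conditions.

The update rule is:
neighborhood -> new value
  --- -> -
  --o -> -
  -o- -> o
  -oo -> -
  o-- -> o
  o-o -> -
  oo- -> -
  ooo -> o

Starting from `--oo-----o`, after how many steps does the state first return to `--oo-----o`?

10

o---o----o
-o--oo----
-oo---o---
---o--oo--
---oo---o-
-----o--oo
o----oo---
oo-----o--
--o----oo-
--oo-----o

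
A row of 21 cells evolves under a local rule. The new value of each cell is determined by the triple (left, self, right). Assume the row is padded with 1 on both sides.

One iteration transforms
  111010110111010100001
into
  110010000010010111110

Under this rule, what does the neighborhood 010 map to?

At position 4 the neighborhood is 010; the next row has 1 there.

1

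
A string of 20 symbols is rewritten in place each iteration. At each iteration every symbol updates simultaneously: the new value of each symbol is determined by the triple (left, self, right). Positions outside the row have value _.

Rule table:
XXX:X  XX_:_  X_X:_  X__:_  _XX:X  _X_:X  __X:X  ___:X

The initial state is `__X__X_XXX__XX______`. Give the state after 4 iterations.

X_XX__X__X__XXXXX__X

XXX_XX_XX__XX__XXXXX
XX__X__X__XX__XXXXX_
X__XX_XX_XX__XXXXX__
X_XX__X__X__XXXXX__X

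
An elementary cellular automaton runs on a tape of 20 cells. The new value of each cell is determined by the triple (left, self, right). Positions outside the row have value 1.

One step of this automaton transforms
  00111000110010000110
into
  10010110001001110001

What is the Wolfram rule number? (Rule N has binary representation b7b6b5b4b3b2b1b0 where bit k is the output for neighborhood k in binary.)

177

position 3: 111 → 1  (bit 7 = 1)
position 4: 110 → 0  (bit 6 = 0)
position 19: 101 → 1  (bit 5 = 1)
position 0: 100 → 1  (bit 4 = 1)
position 2: 011 → 0  (bit 3 = 0)
position 12: 010 → 0  (bit 2 = 0)
position 1: 001 → 0  (bit 1 = 0)
position 6: 000 → 1  (bit 0 = 1)
bits b7..b0 = 10110001 = 177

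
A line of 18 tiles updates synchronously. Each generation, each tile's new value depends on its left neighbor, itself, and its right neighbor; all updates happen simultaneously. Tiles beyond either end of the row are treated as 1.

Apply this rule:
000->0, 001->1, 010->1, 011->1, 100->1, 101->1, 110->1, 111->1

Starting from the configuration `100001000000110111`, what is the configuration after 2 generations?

111111110011111111

generation 1: 110011100001111111
generation 2: 111111110011111111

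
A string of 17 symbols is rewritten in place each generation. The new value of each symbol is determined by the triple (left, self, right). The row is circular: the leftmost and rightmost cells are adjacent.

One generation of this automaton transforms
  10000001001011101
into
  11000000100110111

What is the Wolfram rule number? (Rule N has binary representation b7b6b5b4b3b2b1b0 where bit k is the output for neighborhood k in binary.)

120

position 13: 111 → 0  (bit 7 = 0)
position 0: 110 → 1  (bit 6 = 1)
position 11: 101 → 1  (bit 5 = 1)
position 1: 100 → 1  (bit 4 = 1)
position 12: 011 → 1  (bit 3 = 1)
position 7: 010 → 0  (bit 2 = 0)
position 6: 001 → 0  (bit 1 = 0)
position 2: 000 → 0  (bit 0 = 0)
bits b7..b0 = 01111000 = 120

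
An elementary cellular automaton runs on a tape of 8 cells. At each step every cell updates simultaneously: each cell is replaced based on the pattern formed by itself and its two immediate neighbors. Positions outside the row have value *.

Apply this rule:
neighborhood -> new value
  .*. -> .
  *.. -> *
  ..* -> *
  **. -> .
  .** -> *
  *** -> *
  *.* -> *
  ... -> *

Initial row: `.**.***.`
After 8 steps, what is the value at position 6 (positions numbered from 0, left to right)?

*

**.***.*
*.***.**
.***.***
***.****
**.*****
*.******
.*******
********
position 6 holds *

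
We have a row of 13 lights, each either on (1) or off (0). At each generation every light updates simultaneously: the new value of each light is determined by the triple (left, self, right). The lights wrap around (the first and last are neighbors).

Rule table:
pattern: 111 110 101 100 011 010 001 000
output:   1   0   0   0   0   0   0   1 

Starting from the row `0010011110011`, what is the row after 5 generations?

generation 1: 0000001100000
generation 2: 1111100001111
generation 3: 1111001100111
generation 4: 1110000000011
generation 5: 1100111111001

1100111111001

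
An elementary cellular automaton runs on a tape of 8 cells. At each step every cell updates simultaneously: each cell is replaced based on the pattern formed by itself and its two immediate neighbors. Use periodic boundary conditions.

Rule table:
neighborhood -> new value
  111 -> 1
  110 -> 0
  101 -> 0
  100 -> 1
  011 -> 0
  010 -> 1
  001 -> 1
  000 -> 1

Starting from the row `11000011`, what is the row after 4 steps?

10111101
00011000
11100111
11011011

11011011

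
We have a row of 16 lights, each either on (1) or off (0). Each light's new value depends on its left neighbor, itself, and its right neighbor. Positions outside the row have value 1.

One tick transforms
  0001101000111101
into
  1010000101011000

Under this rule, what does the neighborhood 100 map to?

1

At position 0 the neighborhood is 100; the next row has 1 there.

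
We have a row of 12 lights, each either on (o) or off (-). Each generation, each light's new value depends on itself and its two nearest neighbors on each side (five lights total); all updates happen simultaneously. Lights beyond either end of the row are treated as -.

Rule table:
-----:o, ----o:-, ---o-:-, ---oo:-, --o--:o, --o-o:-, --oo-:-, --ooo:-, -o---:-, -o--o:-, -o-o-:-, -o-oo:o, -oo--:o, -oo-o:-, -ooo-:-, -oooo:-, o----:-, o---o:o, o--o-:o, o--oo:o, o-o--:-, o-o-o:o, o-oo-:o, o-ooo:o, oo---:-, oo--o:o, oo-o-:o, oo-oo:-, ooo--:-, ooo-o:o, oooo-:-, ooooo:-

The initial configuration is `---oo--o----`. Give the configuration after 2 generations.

generation 1: o---oooo--oo
generation 2: o-o-----oo-o

o-o-----oo-o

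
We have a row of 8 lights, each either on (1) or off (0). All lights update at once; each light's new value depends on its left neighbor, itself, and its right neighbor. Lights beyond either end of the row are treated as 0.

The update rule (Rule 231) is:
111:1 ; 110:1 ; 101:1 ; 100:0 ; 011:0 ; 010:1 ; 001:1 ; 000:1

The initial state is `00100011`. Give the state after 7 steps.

11011011

11101101
01110111
10111011
11011101
01101111
10110111
11011011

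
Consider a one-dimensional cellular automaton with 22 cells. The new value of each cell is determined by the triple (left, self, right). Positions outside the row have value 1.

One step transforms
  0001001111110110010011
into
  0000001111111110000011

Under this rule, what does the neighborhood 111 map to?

1

At position 7 the neighborhood is 111; the next row has 1 there.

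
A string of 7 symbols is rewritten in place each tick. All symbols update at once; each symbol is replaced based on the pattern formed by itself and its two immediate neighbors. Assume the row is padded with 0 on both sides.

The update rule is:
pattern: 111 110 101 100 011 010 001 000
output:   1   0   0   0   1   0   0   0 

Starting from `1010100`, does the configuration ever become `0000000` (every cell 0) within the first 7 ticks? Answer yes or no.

0000000
all cells are 0 at tick 1

yes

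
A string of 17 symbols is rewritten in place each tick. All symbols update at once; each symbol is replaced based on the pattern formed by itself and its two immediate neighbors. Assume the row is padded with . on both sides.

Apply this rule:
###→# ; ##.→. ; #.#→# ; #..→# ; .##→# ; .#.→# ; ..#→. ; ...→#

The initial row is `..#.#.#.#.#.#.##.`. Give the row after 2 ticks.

tick 1: #.#############.#
tick 2: ##############.##

##############.##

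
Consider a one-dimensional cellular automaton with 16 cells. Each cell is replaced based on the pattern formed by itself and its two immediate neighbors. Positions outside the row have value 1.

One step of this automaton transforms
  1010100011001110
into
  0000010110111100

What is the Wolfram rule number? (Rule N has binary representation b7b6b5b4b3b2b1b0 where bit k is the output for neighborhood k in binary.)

position 13: 111 → 1  (bit 7 = 1)
position 0: 110 → 0  (bit 6 = 0)
position 1: 101 → 0  (bit 5 = 0)
position 5: 100 → 1  (bit 4 = 1)
position 8: 011 → 1  (bit 3 = 1)
position 2: 010 → 0  (bit 2 = 0)
position 7: 001 → 1  (bit 1 = 1)
position 6: 000 → 0  (bit 0 = 0)
bits b7..b0 = 10011010 = 154

154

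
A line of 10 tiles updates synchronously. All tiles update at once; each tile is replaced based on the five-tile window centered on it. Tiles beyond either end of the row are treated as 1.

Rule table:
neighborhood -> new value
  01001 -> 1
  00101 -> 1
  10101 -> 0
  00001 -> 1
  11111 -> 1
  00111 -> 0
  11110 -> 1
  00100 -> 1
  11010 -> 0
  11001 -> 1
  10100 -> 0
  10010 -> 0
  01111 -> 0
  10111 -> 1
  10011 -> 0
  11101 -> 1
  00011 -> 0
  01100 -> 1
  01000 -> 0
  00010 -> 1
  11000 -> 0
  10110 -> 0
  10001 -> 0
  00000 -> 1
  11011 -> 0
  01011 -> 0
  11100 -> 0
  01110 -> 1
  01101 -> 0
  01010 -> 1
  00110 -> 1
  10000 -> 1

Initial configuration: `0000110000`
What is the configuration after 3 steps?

0110110110
0000000000
0111111110

0111111110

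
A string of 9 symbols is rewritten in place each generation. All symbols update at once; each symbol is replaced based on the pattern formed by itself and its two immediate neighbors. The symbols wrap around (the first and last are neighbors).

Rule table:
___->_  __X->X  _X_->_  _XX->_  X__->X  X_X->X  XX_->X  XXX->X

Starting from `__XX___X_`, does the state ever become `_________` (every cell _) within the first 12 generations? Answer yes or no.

no

_X_XX_X_X
X_X_XX_X_
_X_X_XX_X
X_X_X_XX_
_X_X_X_XX
X_X_X_X_X
XX_X_X_X_
_XX_X_X_X
X_XX_X_X_
_X_XX_X_X  (repeats generation 1; period 9)
generation 12: _X_X_XX_X
generation 12 is _X_X_XX_X, still not uniform _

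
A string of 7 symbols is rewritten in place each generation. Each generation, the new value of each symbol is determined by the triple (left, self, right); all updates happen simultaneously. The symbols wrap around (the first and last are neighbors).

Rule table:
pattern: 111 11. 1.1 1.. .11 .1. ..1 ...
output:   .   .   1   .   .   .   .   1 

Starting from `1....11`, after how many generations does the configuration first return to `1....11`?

2

..11...
1....11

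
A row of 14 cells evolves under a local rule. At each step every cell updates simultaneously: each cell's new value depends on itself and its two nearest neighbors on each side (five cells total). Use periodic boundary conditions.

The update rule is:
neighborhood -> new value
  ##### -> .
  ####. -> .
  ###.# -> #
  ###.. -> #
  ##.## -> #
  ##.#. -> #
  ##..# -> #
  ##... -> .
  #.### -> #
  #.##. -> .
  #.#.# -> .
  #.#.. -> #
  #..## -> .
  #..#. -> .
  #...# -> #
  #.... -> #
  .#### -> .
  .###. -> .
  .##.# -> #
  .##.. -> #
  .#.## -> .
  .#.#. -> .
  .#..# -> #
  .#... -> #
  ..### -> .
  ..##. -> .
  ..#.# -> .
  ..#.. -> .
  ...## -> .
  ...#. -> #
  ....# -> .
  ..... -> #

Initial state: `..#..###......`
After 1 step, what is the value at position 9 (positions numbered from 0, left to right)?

#

.#.#...#.#####
position 9 holds #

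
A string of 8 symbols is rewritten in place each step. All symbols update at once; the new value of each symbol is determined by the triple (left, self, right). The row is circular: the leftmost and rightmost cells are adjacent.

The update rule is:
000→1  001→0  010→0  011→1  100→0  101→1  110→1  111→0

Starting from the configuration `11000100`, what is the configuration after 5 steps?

step 1: 11010000
step 2: 11100110
step 3: 10100111
step 4: 11000100  (repeats step 0; period 4)
step 5: 11010000

11010000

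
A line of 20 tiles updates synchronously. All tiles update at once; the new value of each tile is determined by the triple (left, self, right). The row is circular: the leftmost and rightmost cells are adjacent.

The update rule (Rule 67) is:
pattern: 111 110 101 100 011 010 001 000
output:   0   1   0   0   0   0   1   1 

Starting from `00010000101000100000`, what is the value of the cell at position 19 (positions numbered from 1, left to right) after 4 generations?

11100111000011001111
00101001011101010000
11000010000100000111
01011100111001111000
position 19 holds 0

0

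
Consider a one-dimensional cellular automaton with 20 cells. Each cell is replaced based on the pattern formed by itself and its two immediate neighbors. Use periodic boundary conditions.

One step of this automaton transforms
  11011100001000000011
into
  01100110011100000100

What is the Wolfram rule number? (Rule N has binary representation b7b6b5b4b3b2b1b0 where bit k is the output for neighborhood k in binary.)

position 0: 111 → 0  (bit 7 = 0)
position 1: 110 → 1  (bit 6 = 1)
position 2: 101 → 1  (bit 5 = 1)
position 6: 100 → 1  (bit 4 = 1)
position 3: 011 → 0  (bit 3 = 0)
position 10: 010 → 1  (bit 2 = 1)
position 9: 001 → 1  (bit 1 = 1)
position 7: 000 → 0  (bit 0 = 0)
bits b7..b0 = 01110110 = 118

118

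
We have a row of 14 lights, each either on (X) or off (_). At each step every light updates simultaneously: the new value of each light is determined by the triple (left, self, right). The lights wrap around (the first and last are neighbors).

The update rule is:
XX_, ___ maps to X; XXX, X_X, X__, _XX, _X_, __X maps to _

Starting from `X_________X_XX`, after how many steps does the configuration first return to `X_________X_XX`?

14

X_XXXXXXX_____
________X_XXX_
XXXXXXX_____X_
______X_XXX___
XXXXX_____X_XX
____X_XXX_____
XXX_____X_XXXX
__X_XXX_______
X_____X_XXXXXX
X_XXX_________
____X_XXXXXXX_
XXX_________X_
__X_XXXXXXX___
X_________X_XX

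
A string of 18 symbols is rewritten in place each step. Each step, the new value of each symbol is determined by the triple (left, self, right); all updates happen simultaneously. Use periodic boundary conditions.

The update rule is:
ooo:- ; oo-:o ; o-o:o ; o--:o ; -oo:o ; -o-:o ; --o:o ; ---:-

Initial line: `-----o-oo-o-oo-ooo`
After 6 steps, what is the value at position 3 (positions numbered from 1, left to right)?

step 1: o---oooooooooooo-o
step 2: oo-oo----------ooo
step 3: -ooooo--------oo--
step 4: oo---oo------oooo-
step 5: ooo-oooo----oo--oo
step 6: --ooo--oo--oooooo-
position 3 holds o

o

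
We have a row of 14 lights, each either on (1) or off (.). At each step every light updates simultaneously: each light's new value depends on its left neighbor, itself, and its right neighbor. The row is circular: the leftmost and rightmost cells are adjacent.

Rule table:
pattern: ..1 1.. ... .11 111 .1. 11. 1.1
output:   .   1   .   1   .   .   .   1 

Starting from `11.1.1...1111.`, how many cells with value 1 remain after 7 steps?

step 1: 1.1.1.1..1...1
step 2: .1.1.1.1..1..1
step 3: 1.1.1.1.1..1..
step 4: .1.1.1.1.1..1.
step 5: ..1.1.1.1.1..1
step 6: 1..1.1.1.1.1..
step 7: .1..1.1.1.1.1.
count of 1: 6

6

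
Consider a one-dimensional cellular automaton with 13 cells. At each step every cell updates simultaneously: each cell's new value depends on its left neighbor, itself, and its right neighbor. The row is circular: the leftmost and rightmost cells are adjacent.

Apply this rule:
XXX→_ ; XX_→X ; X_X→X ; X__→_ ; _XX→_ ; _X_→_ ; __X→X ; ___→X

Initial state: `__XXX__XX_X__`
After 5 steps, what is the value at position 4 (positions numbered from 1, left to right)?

XX__X_X_XX__X
_X_X_X_X_X_X_
X_X_X_X_X_X__
_X_X_X_X_X__X
X_X_X_X_X__X_
position 4 holds _

_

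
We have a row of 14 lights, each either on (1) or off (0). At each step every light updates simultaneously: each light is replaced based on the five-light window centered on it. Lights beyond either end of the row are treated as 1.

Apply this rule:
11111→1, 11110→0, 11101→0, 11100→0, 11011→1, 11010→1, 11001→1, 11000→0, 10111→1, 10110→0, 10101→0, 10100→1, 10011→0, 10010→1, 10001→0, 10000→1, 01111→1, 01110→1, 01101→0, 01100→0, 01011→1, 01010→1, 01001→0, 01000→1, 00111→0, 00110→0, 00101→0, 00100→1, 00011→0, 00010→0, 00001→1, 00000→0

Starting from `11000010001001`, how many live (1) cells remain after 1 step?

5

00011011001000
count of 1: 5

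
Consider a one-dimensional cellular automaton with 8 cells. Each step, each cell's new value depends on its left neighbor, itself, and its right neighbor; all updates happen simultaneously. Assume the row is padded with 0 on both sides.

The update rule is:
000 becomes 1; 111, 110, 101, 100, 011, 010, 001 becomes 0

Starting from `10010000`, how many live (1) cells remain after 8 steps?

step 1: 00000111
step 2: 11110000
step 3: 00000111  (repeats step 1; period 2)
step 8: 11110000
count of 1: 4

4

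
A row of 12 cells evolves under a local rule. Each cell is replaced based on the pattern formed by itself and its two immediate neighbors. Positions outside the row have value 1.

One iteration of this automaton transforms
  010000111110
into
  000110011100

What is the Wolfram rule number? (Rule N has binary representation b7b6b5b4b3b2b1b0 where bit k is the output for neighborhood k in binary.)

position 7: 111 → 1  (bit 7 = 1)
position 10: 110 → 0  (bit 6 = 0)
position 0: 101 → 0  (bit 5 = 0)
position 2: 100 → 0  (bit 4 = 0)
position 6: 011 → 0  (bit 3 = 0)
position 1: 010 → 0  (bit 2 = 0)
position 5: 001 → 0  (bit 1 = 0)
position 3: 000 → 1  (bit 0 = 1)
bits b7..b0 = 10000001 = 129

129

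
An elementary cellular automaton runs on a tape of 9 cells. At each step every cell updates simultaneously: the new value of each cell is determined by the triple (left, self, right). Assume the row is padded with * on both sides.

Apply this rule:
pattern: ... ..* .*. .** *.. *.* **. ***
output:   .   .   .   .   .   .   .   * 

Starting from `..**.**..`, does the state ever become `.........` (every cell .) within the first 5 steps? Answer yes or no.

yes

.........
all cells are . at step 1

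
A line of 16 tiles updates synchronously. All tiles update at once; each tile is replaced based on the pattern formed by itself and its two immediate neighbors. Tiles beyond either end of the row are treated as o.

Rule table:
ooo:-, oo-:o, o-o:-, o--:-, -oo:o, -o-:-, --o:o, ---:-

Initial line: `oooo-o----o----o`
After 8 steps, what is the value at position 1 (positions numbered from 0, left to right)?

-

step 1: ---o-----o----oo
step 2: --o-----o----oo-
step 3: -o-----o----ooo-
step 4: ------o----oo-o-
step 5: -----o----ooo---
step 6: ----o----oo-o--o
step 7: ---o----ooo---oo
step 8: --o----oo-o--oo-
position 1 holds -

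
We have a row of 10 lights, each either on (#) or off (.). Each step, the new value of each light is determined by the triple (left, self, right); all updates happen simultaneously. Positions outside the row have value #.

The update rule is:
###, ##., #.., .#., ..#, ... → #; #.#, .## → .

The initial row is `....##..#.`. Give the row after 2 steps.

####.####.
####..###.

####..###.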